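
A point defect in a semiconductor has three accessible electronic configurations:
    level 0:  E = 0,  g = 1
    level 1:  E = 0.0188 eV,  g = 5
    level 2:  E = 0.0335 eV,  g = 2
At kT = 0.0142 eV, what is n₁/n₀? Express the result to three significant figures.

n₁/n₀ = (g₁/g₀) exp[−(E₁−E₀)/kT] = (5/1) × exp(−(0.0188 eV)/(0.0142 eV)) = (5/1) × exp(-1.3239) = 1.33.

1.33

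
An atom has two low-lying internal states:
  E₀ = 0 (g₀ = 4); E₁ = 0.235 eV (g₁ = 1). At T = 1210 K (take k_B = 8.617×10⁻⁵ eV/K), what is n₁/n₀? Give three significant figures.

0.0262

k_BT = 8.617×10⁻⁵ × 1210 K = 0.10427 eV.
n₁/n₀ = (g₁/g₀) exp[−(E₁−E₀)/kT] = (1/4) × exp(−(0.235 eV)/(0.10427 eV)) = (1/4) × exp(-2.2538) = 0.0262.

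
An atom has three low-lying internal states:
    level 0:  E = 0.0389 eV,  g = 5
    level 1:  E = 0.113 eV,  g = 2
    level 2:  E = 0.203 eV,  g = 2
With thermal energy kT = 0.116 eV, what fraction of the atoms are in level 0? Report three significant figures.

Eᵢ/kT = 0.33534, 0.97414, 1.7500.
Z = Σ gᵢe^(−Eᵢ/kT) = 5·e^(−0.33534) + 2·e^(−0.97414) + 2·e^(−1.7500) = 3.5755 + 0.75503 + 0.34755 = 4.6781.
P₀ = g₀ e^(−E₀/kT) / Z = 3.5755/4.6781 = 0.764.

0.764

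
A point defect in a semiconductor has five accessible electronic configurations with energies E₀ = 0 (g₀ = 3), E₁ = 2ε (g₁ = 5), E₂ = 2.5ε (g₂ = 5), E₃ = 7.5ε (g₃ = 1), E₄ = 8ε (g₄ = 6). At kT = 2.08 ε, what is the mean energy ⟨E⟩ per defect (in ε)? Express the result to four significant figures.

1.341 ε

Eᵢ/kT = 0, 0.961538, 1.20192, 3.60577, 3.84615.
Z = Σ gᵢe^(−Eᵢ/kT) = 3·e^(−0) + 5·e^(−0.961538) + 5·e^(−1.20192) + 1·e^(−3.60577) + 6·e^(−3.84615) = 3.00000 + 1.91152 + 1.50308 + 0.0271665 + 0.128171 = 6.56994.
⟨E⟩ = Σ Eᵢ gᵢe^(−Eᵢ/kT) / Z = (0·3.00000 + 2·1.91152 + 2.5·1.50308 + 7.5·0.0271665 + 8·0.128171) / 6.56994 = 1.341 ε.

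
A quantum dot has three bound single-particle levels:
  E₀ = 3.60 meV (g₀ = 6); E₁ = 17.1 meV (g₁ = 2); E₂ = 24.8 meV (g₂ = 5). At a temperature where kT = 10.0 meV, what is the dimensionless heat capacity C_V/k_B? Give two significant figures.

Eᵢ/kT = 0.3600, 1.710, 2.480.
Z = Σ gᵢe^(−Eᵢ/kT) = 6·e^(−0.3600) + 2·e^(−1.710) + 5·e^(−2.480) = 4.186 + 0.3617 + 0.4187 = 4.966.
⟨E⟩ = 6.371 meV, ⟨E²⟩ = 84.08 meV².
C_V/k_B = (⟨E²⟩ − ⟨E⟩²)/(kT)² = (84.08 − 40.59)/100.0 = 0.43.

0.43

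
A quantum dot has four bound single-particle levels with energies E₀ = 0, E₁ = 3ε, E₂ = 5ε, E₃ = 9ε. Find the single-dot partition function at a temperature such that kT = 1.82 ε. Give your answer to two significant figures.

Z = 1.3

Eᵢ/kT = 0, 1.648, 2.747, 4.945.
Z = Σ e^(−Eᵢ/kT) = e^(−0) + e^(−1.648) + e^(−2.747) + e^(−4.945) = 1.000 + 0.1924 + 0.06412 + 0.007119 = 1.264.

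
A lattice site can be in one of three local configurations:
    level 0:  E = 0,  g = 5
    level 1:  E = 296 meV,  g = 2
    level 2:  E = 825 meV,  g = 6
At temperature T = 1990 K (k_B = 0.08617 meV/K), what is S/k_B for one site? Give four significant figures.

k_BT = 0.08617 × 1990 K = 171.478 meV.
Eᵢ/kT = 0, 1.72617, 4.81111.
Z = Σ gᵢe^(−Eᵢ/kT) = 5·e^(−0) + 2·e^(−1.72617) + 6·e^(−4.81111) = 5.00000 + 0.355929 + 0.0488329 = 5.40476.
⟨E⟩ = Σ EᵢPᵢ = 26.9470 meV.
S/k_B = ln Z + ⟨E⟩/kT = ln(5.40476) + 26.9470/171.478 = 1.68728 + 0.157146 = 1.844.

1.844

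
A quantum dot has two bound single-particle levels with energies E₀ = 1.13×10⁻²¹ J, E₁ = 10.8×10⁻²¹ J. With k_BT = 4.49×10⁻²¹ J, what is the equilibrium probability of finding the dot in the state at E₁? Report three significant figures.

0.104

Eᵢ/kT = 0.25167, 2.4053.
Z = Σ e^(−Eᵢ/kT) = e^(−0.25167) + e^(−2.4053) = 0.77750 + 0.090238 = 0.86774.
P₁ = e^(−E₁/kT) / Z = 0.090238/0.86774 = 0.104.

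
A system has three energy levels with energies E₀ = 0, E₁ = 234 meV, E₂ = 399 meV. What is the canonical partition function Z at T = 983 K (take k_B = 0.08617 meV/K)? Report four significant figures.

k_BT = 0.08617 × 983 K = 84.7051 meV.
Eᵢ/kT = 0, 2.76253, 4.71046.
Z = Σ e^(−Eᵢ/kT) = e^(−0) + e^(−2.76253) + e^(−4.71046) = 1.00000 + 0.0631318 + 0.00900064 = 1.07213.

Z = 1.072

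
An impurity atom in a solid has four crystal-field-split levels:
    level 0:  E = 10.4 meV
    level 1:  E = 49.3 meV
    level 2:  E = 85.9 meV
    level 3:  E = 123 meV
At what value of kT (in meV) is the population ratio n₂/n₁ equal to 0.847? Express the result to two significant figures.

220 meV

n₂/n₁ = exp[−(E₂−E₁)/kT] = 0.847.
⇒ (E₂−E₁)/kT = ln(1/0.847) = ln(1.181) = 0.1664.
kT = 36.6 meV / 0.1664 = 220 meV.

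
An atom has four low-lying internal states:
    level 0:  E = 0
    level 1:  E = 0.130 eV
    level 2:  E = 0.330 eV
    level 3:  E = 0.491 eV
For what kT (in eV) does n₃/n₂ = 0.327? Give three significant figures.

0.144 eV

n₃/n₂ = exp[−(E₃−E₂)/kT] = 0.327.
⇒ (E₃−E₂)/kT = ln(1/0.327) = ln(3.0581) = 1.1178.
kT = 0.161 eV / 1.1178 = 0.144 eV.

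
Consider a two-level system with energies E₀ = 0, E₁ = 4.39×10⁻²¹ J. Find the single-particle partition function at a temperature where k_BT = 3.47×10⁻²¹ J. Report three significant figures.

Eᵢ/kT = 0, 1.2651.
Z = Σ e^(−Eᵢ/kT) = e^(−0) + e^(−1.2651) = 1.0000 + 0.28221 = 1.2822.

Z = 1.28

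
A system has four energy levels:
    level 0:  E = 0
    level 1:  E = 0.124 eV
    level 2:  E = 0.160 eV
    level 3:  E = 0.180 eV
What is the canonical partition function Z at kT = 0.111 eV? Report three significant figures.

Eᵢ/kT = 0, 1.1171, 1.4414, 1.6216.
Z = Σ e^(−Eᵢ/kT) = e^(−0) + e^(−1.1171) + e^(−1.4414) + e^(−1.6216) = 1.0000 + 0.32723 + 0.23660 + 0.19758 = 1.7614.

Z = 1.76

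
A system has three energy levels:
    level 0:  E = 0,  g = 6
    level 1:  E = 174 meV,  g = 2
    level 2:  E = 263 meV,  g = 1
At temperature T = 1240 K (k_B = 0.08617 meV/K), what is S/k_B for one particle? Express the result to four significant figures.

1.999

k_BT = 0.08617 × 1240 K = 106.851 meV.
Eᵢ/kT = 0, 1.62844, 2.46137.
Z = Σ gᵢe^(−Eᵢ/kT) = 6·e^(−0) + 2·e^(−1.62844) + 1·e^(−2.46137) = 6.00000 + 0.392471 + 0.0853180 = 6.47779.
⟨E⟩ = Σ EᵢPᵢ = 14.0061 meV.
S/k_B = ln Z + ⟨E⟩/kT = ln(6.47779) + 14.0061/106.851 = 1.86838 + 0.131081 = 1.999.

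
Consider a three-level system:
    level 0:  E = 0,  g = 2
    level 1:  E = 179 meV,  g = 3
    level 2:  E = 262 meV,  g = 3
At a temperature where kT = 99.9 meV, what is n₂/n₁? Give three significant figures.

n₂/n₁ = (g₂/g₁) exp[−(E₂−E₁)/kT] = (3/3) × exp(−(83 meV)/(99.9 meV)) = (3/3) × exp(-0.83083) = 0.436.

0.436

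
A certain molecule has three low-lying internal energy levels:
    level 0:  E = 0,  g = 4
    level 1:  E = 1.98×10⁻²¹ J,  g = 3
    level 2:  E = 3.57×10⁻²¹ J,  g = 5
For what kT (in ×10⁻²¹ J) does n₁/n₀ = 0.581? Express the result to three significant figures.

n₁/n₀ = (g₁/g₀) exp[−(E₁−E₀)/kT] = 0.581.
⇒ (E₁−E₀)/kT = ln((3/4)/0.581) = ln(1.2909) = 0.25534.
kT = 1.98 ×10⁻²¹ J / 0.25534 = 7.75 ×10⁻²¹ J.

7.75 ×10⁻²¹ J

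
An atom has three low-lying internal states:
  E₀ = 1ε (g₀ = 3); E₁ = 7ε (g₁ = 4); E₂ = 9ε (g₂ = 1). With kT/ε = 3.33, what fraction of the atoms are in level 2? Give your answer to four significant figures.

Eᵢ/kT = 0.300300, 2.10210, 2.70270.
Z = Σ gᵢe^(−Eᵢ/kT) = 3·e^(−0.300300) + 4·e^(−2.10210) + 1·e^(−2.70270) = 2.22179 + 0.488798 + 0.0670243 = 2.77761.
P₂ = g₂ e^(−E₂/kT) / Z = 0.0670243/2.77761 = 0.02413.

0.02413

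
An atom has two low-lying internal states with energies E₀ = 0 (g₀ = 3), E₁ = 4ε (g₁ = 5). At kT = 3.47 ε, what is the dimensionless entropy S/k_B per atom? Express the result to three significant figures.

1.92

Eᵢ/kT = 0, 1.1527.
Z = Σ gᵢe^(−Eᵢ/kT) = 3·e^(−0) + 5·e^(−1.1527) = 3.0000 + 1.5789 = 4.5789.
⟨E⟩ = Σ EᵢPᵢ = 1.3793 ε.
S/k_B = ln Z + ⟨E⟩/kT = ln(4.5789) + 1.3793/3.47 = 1.5215 + 0.39749 = 1.92.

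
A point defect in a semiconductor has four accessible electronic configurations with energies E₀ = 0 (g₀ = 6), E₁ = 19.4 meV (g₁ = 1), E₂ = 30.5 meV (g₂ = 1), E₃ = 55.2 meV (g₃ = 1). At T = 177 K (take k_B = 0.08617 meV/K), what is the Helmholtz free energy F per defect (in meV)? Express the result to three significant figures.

k_BT = 0.08617 × 177 K = 15.252 meV.
Eᵢ/kT = 0, 1.2720, 1.9997, 3.6192.
Z = Σ gᵢe^(−Eᵢ/kT) = 6·e^(−0) + 1·e^(−1.2720) + 1·e^(−1.9997) + 1·e^(−3.6192) = 6.0000 + 0.28027 + 0.13538 + 0.026804 = 6.4425.
F = −kT ln Z = −15.252 × ln(6.4425) = −15.252 × 1.8629 = -28.4 meV.

-28.4 meV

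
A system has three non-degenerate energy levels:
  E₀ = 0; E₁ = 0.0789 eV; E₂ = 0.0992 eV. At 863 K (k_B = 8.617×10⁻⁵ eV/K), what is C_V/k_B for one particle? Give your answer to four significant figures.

k_BT = 8.617×10⁻⁵ × 863 K = 0.0743647 eV.
Eᵢ/kT = 0, 1.06099, 1.33397.
Z = Σ e^(−Eᵢ/kT) = e^(−0) + e^(−1.06099) + e^(−1.33397) = 1.00000 + 0.346113 + 0.263429 = 1.60954.
⟨E⟩ = 0.0332023 eV, ⟨E²⟩ = 0.00294925 eV².
C_V/k_B = (⟨E²⟩ − ⟨E⟩²)/(kT)² = (0.00294925 − 0.00110239)/0.00553011 = 0.3340.

0.3340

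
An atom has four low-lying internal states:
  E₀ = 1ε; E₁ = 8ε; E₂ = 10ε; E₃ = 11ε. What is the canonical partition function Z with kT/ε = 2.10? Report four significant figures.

Eᵢ/kT = 0.476190, 3.80952, 4.76190, 5.23810.
Z = Σ e^(−Eᵢ/kT) = e^(−0.476190) + e^(−3.80952) + e^(−4.76190) + e^(−5.23810) = 0.621145 + 0.0221588 + 0.00854935 + 0.00531034 = 0.657163.

Z = 0.6572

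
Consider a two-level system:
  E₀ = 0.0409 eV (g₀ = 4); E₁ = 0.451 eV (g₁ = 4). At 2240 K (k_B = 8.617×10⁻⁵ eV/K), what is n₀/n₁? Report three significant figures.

k_BT = 8.617×10⁻⁵ × 2240 K = 0.19302 eV.
n₀/n₁ = (g₀/g₁) exp[−(E₀−E₁)/kT] = (4/4) × exp(−(-0.4101 eV)/(0.19302 eV)) = (4/4) × exp(2.1247) = 8.37.

8.37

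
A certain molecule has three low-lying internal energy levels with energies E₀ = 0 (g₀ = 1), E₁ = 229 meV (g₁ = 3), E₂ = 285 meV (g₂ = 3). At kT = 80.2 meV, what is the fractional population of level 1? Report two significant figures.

Eᵢ/kT = 0, 2.855, 3.554.
Z = Σ gᵢe^(−Eᵢ/kT) = 1·e^(−0) + 3·e^(−2.855) + 3·e^(−3.554) = 1.000 + 0.1727 + 0.08583 = 1.259.
P₁ = g₁ e^(−E₁/kT) / Z = 0.1727/1.259 = 0.14.

0.14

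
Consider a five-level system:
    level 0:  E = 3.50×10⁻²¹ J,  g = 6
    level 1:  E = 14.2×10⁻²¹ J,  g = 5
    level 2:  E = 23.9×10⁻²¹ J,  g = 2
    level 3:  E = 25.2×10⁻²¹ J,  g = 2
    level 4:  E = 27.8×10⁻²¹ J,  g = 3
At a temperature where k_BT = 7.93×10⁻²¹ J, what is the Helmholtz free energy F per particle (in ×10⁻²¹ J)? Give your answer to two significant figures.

Eᵢ/kT = 0.4414, 1.791, 3.014, 3.178, 3.506.
Z = Σ gᵢe^(−Eᵢ/kT) = 6·e^(−0.4414) + 5·e^(−1.791) + 2·e^(−3.014) + 2·e^(−3.178) + 3·e^(−3.506) = 3.859 + 0.8340 + 0.09819 + 0.08334 + 0.09005 = 4.965.
F = −kT ln Z = −7.93 × ln(4.965) = −7.93 × 1.602 = -13 ×10⁻²¹ J.

-13 ×10⁻²¹ J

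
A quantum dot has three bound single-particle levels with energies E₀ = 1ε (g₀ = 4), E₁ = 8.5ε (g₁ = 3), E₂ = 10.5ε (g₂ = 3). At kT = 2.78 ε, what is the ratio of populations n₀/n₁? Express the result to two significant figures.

n₀/n₁ = (g₀/g₁) exp[−(E₀−E₁)/kT] = (4/3) × exp(−(-7.5ε)/(2.78ε)) = (4/3) × exp(2.698) = 20.

20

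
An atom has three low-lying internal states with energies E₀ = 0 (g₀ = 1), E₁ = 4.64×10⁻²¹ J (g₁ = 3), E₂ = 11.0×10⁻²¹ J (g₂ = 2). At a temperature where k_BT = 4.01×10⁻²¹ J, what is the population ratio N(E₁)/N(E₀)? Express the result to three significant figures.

0.943

n₁/n₀ = (g₁/g₀) exp[−(E₁−E₀)/kT] = (3/1) × exp(−(4.64 ×10⁻²¹ J)/(4.01 ×10⁻²¹ J)) = (3/1) × exp(-1.1571) = 0.943.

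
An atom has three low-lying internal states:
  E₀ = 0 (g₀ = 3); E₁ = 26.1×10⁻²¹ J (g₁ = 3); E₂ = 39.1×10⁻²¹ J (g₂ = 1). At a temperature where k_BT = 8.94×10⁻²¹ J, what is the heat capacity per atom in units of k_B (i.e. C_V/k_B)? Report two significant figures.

0.48

Eᵢ/kT = 0, 2.919, 4.374.
Z = Σ gᵢe^(−Eᵢ/kT) = 3·e^(−0) + 3·e^(−2.919) + 1·e^(−4.374) = 3.000 + 0.1620 + 0.01260 = 3.175.
⟨E⟩ = 1.487, ⟨E²⟩ = 40.82.
C_V/k_B = (⟨E²⟩ − ⟨E⟩²)/(kT)² = (40.82 − 2.211)/79.92 = 0.48.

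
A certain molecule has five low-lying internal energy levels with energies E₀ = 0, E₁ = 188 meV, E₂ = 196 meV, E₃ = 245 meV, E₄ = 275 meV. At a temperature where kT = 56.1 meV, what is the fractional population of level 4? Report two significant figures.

Eᵢ/kT = 0, 3.351, 3.494, 4.367, 4.902.
Z = Σ e^(−Eᵢ/kT) = e^(−0) + e^(−3.351) + e^(−3.494) + e^(−4.367) + e^(−4.902) = 1.000 + 0.03505 + 0.03038 + 0.01269 + 0.007432 = 1.086.
P₄ = e^(−E₄/kT) / Z = 0.007432/1.086 = 0.0068.

0.0068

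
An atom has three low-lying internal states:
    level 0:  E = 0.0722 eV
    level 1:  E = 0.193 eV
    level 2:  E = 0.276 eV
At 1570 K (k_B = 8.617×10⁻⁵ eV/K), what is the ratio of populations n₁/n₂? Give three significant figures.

1.85

k_BT = 8.617×10⁻⁵ × 1570 K = 0.13529 eV.
n₁/n₂ = exp[−(E₁−E₂)/kT] = exp(−(-0.083 eV)/(0.13529 eV)) = exp(0.61350) = 1.85.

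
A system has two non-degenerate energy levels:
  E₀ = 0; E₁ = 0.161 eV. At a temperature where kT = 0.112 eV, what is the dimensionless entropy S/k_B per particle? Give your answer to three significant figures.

Eᵢ/kT = 0, 1.4375.
Z = Σ e^(−Eᵢ/kT) = e^(−0) + e^(−1.4375) = 1.0000 + 0.23752 = 1.2375.
⟨E⟩ = Σ EᵢPᵢ = 0.030902 eV.
S/k_B = ln Z + ⟨E⟩/kT = ln(1.2375) + 0.030902/0.112 = 0.21309 + 0.27591 = 0.489.

0.489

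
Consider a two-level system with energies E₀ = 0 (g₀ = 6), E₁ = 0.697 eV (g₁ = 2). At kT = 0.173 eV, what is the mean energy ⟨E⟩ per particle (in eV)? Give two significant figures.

0.0041 eV

Eᵢ/kT = 0, 4.029.
Z = Σ gᵢe^(−Eᵢ/kT) = 6·e^(−0) + 2·e^(−4.029) = 6.000 + 0.03558 = 6.036.
⟨E⟩ = Σ Eᵢ gᵢe^(−Eᵢ/kT) / Z = (0·6.000 + 0.697·0.03558) / 6.036 = 0.0041 eV.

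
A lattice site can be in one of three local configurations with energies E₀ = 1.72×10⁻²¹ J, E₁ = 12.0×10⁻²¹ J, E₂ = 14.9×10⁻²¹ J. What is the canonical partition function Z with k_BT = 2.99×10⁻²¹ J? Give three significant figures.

Eᵢ/kT = 0.57525, 4.0134, 4.9833.
Z = Σ e^(−Eᵢ/kT) = e^(−0.57525) + e^(−4.0134) + e^(−4.9833) = 0.56256 + 0.018072 + 0.0068514 = 0.58748.

Z = 0.587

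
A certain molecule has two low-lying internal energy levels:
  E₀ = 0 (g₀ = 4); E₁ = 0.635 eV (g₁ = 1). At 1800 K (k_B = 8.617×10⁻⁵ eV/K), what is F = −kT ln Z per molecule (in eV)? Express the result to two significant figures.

k_BT = 8.617×10⁻⁵ × 1800 K = 0.1551 eV.
Eᵢ/kT = 0, 4.094.
Z = Σ gᵢe^(−Eᵢ/kT) = 4·e^(−0) + 1·e^(−4.094) = 4.000 + 0.01667 = 4.017.
F = −kT ln Z = −0.1551 × ln(4.017) = −0.1551 × 1.391 = -0.22 eV.

-0.22 eV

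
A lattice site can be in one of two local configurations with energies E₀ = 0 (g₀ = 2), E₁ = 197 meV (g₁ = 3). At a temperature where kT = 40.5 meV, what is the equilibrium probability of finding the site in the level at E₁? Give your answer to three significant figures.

0.0114

Eᵢ/kT = 0, 4.8642.
Z = Σ gᵢe^(−Eᵢ/kT) = 2·e^(−0) + 3·e^(−4.8642) = 2.0000 + 0.023154 = 2.0232.
P₁ = g₁ e^(−E₁/kT) / Z = 0.023154/2.0232 = 0.0114.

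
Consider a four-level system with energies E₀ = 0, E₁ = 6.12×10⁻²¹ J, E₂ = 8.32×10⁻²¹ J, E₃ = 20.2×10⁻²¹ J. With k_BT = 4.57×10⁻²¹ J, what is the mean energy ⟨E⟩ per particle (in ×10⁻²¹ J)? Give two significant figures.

2.2 ×10⁻²¹ J

Eᵢ/kT = 0, 1.339, 1.821, 4.420.
Z = Σ e^(−Eᵢ/kT) = e^(−0) + e^(−1.339) + e^(−1.821) + e^(−4.420) = 1.000 + 0.2621 + 0.1619 + 0.01203 = 1.436.
⟨E⟩ = Σ Eᵢ e^(−Eᵢ/kT) / Z = (0·1.000 + 6.12·0.2621 + 8.32·0.1619 + 20.2·0.01203) / 1.436 = 2.2 ×10⁻²¹ J.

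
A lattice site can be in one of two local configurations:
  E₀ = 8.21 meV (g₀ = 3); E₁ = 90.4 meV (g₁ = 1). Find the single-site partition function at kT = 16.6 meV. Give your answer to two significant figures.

Eᵢ/kT = 0.4946, 5.446.
Z = Σ gᵢe^(−Eᵢ/kT) = 3·e^(−0.4946) + 1·e^(−5.446) = 1.829 + 0.004314 = 1.833.

Z = 1.8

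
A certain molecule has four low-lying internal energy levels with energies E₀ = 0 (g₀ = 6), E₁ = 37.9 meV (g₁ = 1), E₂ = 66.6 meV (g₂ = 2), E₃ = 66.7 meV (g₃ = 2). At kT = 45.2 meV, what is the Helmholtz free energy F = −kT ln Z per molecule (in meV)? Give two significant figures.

-90 meV

Eᵢ/kT = 0, 0.8385, 1.473, 1.476.
Z = Σ gᵢe^(−Eᵢ/kT) = 6·e^(−0) + 1·e^(−0.8385) + 2·e^(−1.473) + 2·e^(−1.476) = 6.000 + 0.4324 + 0.4585 + 0.4571 = 7.348.
F = −kT ln Z = −45.2 × ln(7.348) = −45.2 × 1.994 = -90 meV.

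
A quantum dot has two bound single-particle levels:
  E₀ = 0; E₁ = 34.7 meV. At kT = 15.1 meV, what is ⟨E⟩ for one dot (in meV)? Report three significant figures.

3.17 meV

Eᵢ/kT = 0, 2.2980.
Z = Σ e^(−Eᵢ/kT) = e^(−0) + e^(−2.2980) = 1.0000 + 0.10046 = 1.1005.
⟨E⟩ = Σ Eᵢ e^(−Eᵢ/kT) / Z = (0·1.0000 + 34.7·0.10046) / 1.1005 = 3.17 meV.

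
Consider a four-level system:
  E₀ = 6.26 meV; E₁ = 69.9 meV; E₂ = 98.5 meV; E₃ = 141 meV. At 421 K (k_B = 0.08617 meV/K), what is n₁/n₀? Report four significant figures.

k_BT = 0.08617 × 421 K = 36.2776 meV.
n₁/n₀ = exp[−(E₁−E₀)/kT] = exp(−(63.64 meV)/(36.2776 meV)) = exp(-1.75425) = 0.1730.

0.1730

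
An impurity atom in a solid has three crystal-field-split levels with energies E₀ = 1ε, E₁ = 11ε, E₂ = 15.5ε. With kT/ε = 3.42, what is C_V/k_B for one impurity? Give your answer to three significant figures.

0.631

Eᵢ/kT = 0.29240, 3.2164, 4.5322.
Z = Σ e^(−Eᵢ/kT) = e^(−0.29240) + e^(−3.2164) + e^(−4.5322) = 0.74647 + 0.040099 + 0.010757 = 0.79733.
⟨E⟩ = 1.6985 ε, ⟨E²⟩ = 10.263 ε².
C_V/k_B = (⟨E²⟩ − ⟨E⟩²)/(kT)² = (10.263 − 2.8849)/11.696 = 0.631.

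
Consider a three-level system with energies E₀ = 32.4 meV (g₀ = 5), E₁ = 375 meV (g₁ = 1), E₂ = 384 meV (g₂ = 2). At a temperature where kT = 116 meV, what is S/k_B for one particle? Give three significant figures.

1.73

Eᵢ/kT = 0.27931, 3.2328, 3.3103.
Z = Σ gᵢe^(−Eᵢ/kT) = 5·e^(−0.27931) + 1·e^(−3.2328) + 2·e^(−3.3103) = 3.7815 + 0.039447 + 0.073010 = 3.8940.
⟨E⟩ = Σ EᵢPᵢ = 42.463 meV.
S/k_B = ln Z + ⟨E⟩/kT = ln(3.8940) + 42.463/116 = 1.3594 + 0.36606 = 1.73.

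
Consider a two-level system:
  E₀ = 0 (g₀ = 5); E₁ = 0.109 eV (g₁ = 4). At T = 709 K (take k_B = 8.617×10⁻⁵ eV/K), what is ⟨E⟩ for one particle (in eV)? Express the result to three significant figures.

0.0129 eV

k_BT = 8.617×10⁻⁵ × 709 K = 0.061095 eV.
Eᵢ/kT = 0, 1.7841.
Z = Σ gᵢe^(−Eᵢ/kT) = 5·e^(−0) + 4·e^(−1.7841) = 5.0000 + 0.67179 = 5.6718.
⟨E⟩ = Σ Eᵢ gᵢe^(−Eᵢ/kT) / Z = (0·5.0000 + 0.109·0.67179) / 5.6718 = 0.0129 eV.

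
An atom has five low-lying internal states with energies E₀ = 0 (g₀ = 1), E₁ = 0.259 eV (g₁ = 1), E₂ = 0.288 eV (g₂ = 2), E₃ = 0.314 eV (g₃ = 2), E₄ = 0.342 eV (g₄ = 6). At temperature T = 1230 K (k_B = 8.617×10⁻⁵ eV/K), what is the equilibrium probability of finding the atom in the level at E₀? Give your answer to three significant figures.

k_BT = 8.617×10⁻⁵ × 1230 K = 0.10599 eV.
Eᵢ/kT = 0, 2.4436, 2.7172, 2.9625, 3.2267.
Z = Σ gᵢe^(−Eᵢ/kT) = 1·e^(−0) + 1·e^(−2.4436) + 2·e^(−2.7172) + 2·e^(−2.9625) + 6·e^(−3.2267) = 1.0000 + 0.086848 + 0.13212 + 0.10338 + 0.23813 = 1.5605.
P₀ = g₀ e^(−E₀/kT) / Z = 1.0000/1.5605 = 0.641.

0.641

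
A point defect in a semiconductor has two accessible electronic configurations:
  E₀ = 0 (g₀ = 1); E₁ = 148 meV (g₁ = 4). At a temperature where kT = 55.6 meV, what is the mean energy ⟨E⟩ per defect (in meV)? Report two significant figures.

Eᵢ/kT = 0, 2.662.
Z = Σ gᵢe^(−Eᵢ/kT) = 1·e^(−0) + 4·e^(−2.662) = 1.000 + 0.2792 = 1.279.
⟨E⟩ = Σ Eᵢ gᵢe^(−Eᵢ/kT) / Z = (0·1.000 + 148·0.2792) / 1.279 = 32 meV.

32 meV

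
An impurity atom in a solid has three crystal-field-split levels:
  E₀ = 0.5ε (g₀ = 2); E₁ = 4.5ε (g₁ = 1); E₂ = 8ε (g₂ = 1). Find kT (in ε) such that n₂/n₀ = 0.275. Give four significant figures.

n₂/n₀ = (g₂/g₀) exp[−(E₂−E₀)/kT] = 0.275.
⇒ (E₂−E₀)/kT = ln((1/2)/0.275) = ln(1.81818) = 0.597836.
kT = 7.5ε / 0.597836 = 12.55 ε.

12.55 ε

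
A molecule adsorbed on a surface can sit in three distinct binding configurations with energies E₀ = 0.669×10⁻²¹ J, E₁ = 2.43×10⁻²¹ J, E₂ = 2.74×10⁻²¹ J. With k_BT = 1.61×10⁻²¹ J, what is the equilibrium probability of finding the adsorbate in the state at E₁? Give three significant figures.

Eᵢ/kT = 0.41553, 1.5093, 1.7019.
Z = Σ e^(−Eᵢ/kT) = e^(−0.41553) + e^(−1.5093) + e^(−1.7019) = 0.65999 + 0.22106 + 0.18234 = 1.0634.
P₁ = e^(−E₁/kT) / Z = 0.22106/1.0634 = 0.208.

0.208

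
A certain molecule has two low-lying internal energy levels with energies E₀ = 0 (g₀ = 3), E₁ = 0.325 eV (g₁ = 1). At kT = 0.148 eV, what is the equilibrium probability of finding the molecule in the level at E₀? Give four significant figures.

Eᵢ/kT = 0, 2.19595.
Z = Σ gᵢe^(−Eᵢ/kT) = 3·e^(−0) + 1·e^(−2.19595) = 3.00000 + 0.111253 = 3.11125.
P₀ = g₀ e^(−E₀/kT) / Z = 3.00000/3.11125 = 0.9642.

0.9642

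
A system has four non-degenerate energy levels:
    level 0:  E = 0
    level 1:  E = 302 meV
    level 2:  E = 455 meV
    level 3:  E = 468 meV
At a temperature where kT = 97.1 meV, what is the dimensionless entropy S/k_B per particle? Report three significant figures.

Eᵢ/kT = 0, 3.1102, 4.6859, 4.8198.
Z = Σ e^(−Eᵢ/kT) = e^(−0) + e^(−3.1102) + e^(−4.6859) + e^(−4.8198) = 1.0000 + 0.044592 + 0.0092244 + 0.0080684 = 1.0619.
⟨E⟩ = Σ EᵢPᵢ = 20.190 meV.
S/k_B = ln Z + ⟨E⟩/kT = ln(1.0619) + 20.190/97.1 = 0.060060 + 0.20793 = 0.268.

0.268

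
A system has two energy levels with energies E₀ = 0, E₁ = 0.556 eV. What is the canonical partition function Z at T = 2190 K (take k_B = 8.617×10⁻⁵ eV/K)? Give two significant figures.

k_BT = 8.617×10⁻⁵ × 2190 K = 0.1887 eV.
Eᵢ/kT = 0, 2.946.
Z = Σ e^(−Eᵢ/kT) = e^(−0) + e^(−2.946) = 1.000 + 0.05255 = 1.053.

Z = 1.1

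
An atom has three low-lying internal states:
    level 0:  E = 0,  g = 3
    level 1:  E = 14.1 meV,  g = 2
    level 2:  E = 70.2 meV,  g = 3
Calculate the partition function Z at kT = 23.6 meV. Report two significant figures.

Eᵢ/kT = 0, 0.5975, 2.975.
Z = Σ gᵢe^(−Eᵢ/kT) = 3·e^(−0) + 2·e^(−0.5975) + 3·e^(−2.975) = 3.000 + 1.100 + 0.1531 = 4.253.

Z = 4.3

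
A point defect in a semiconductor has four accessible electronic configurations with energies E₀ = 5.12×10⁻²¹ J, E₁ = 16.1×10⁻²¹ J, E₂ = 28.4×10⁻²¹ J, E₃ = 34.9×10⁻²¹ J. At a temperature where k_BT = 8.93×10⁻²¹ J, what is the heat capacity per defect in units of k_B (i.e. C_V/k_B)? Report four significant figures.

0.7267

Eᵢ/kT = 0.573348, 1.80291, 3.18029, 3.90817.
Z = Σ e^(−Eᵢ/kT) = e^(−0.573348) + e^(−1.80291) + e^(−3.18029) + e^(−3.90817) = 0.563635 + 0.164819 + 0.0415736 + 0.0200772 = 0.790105.
⟨E⟩ = 9.39215, ⟨E²⟩ = 146.163.
C_V/k_B = (⟨E²⟩ − ⟨E⟩²)/(kT)² = (146.163 − 88.2125)/79.7449 = 0.7267.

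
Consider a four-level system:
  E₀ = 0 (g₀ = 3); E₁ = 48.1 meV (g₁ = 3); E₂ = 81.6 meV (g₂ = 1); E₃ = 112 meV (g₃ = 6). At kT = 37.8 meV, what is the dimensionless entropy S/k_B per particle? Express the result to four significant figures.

1.975

Eᵢ/kT = 0, 1.27249, 2.15873, 2.96296.
Z = Σ gᵢe^(−Eᵢ/kT) = 3·e^(−0) + 3·e^(−1.27249) + 1·e^(−2.15873) + 6·e^(−2.96296) = 3.00000 + 0.840400 + 0.115472 + 0.309995 = 4.26587.
⟨E⟩ = Σ EᵢPᵢ = 19.8237 meV.
S/k_B = ln Z + ⟨E⟩/kT = ln(4.26587) + 19.8237/37.8 = 1.45065 + 0.524437 = 1.975.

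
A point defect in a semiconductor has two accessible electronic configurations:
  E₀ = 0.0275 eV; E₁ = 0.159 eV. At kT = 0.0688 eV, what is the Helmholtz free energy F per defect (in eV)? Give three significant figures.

Eᵢ/kT = 0.39971, 2.3110.
Z = Σ e^(−Eᵢ/kT) = e^(−0.39971) + e^(−2.3110) = 0.67051 + 0.099162 = 0.76967.
F = −kT ln Z = −0.0688 × ln(0.76967) = −0.0688 × -0.26179 = 0.0180 eV.

0.0180 eV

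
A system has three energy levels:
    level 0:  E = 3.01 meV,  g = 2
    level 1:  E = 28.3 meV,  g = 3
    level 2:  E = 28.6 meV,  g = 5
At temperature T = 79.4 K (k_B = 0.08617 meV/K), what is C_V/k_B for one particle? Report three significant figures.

k_BT = 0.08617 × 79.4 K = 6.8419 meV.
Eᵢ/kT = 0.43994, 4.1363, 4.1801.
Z = Σ gᵢe^(−Eᵢ/kT) = 2·e^(−0.43994) + 3·e^(−4.1363) + 5·e^(−4.1801) = 1.2882 + 0.047946 + 0.076485 = 1.4126.
⟨E⟩ = 5.2540 meV, ⟨E²⟩ = 79.734 meV².
C_V/k_B = (⟨E²⟩ − ⟨E⟩²)/(kT)² = (79.734 − 27.605)/46.812 = 1.11.

1.11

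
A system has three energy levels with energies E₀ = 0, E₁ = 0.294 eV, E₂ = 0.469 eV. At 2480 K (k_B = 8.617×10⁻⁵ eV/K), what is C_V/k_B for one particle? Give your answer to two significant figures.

k_BT = 8.617×10⁻⁵ × 2480 K = 0.2137 eV.
Eᵢ/kT = 0, 1.376, 2.195.
Z = Σ e^(−Eᵢ/kT) = e^(−0) + e^(−1.376) + e^(−2.195) = 1.000 + 0.2526 + 0.1114 = 1.364.
⟨E⟩ = 0.09275 eV, ⟨E²⟩ = 0.03397 eV².
C_V/k_B = (⟨E²⟩ − ⟨E⟩²)/(kT)² = (0.03397 − 0.008603)/0.04567 = 0.56.

0.56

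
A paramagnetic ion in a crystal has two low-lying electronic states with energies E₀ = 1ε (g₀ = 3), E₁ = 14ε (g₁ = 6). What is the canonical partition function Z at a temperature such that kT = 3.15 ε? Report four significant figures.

Eᵢ/kT = 0.317460, 4.44444.
Z = Σ gᵢe^(−Eᵢ/kT) = 3·e^(−0.317460) + 6·e^(−4.44444) = 2.18399 + 0.0704621 = 2.25445.

Z = 2.254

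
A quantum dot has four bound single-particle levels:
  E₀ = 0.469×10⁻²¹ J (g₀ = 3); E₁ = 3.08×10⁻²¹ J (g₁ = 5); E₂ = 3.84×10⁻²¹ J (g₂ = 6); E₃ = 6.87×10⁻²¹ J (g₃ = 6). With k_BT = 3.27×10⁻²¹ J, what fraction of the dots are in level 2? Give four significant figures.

Eᵢ/kT = 0.143425, 0.941896, 1.17431, 2.10092.
Z = Σ gᵢe^(−Eᵢ/kT) = 3·e^(−0.143425) + 5·e^(−0.941896) + 6·e^(−1.17431) + 6·e^(−2.10092) = 2.59916 + 1.94944 + 1.85419 + 0.734063 = 7.13685.
P₂ = g₂ e^(−E₂/kT) / Z = 1.85419/7.13685 = 0.2598.

0.2598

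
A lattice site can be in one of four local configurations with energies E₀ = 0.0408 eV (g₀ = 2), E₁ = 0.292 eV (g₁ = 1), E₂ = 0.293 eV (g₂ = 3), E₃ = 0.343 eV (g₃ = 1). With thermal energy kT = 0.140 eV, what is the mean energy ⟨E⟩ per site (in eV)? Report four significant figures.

0.1134 eV

Eᵢ/kT = 0.291429, 2.08571, 2.09286, 2.45000.
Z = Σ gᵢe^(−Eᵢ/kT) = 2·e^(−0.291429) + 1·e^(−2.08571) + 3·e^(−2.09286) + 1·e^(−2.45000) = 1.49439 + 0.124219 + 0.370002 + 0.0862936 = 2.07490.
⟨E⟩ = Σ Eᵢ gᵢe^(−Eᵢ/kT) / Z = (0.0408·1.49439 + 0.292·0.124219 + 0.293·0.370002 + 0.343·0.0862936) / 2.07490 = 0.1134 eV.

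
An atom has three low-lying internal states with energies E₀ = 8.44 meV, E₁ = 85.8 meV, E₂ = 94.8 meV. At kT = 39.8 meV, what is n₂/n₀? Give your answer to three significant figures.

0.114

n₂/n₀ = exp[−(E₂−E₀)/kT] = exp(−(86.36 meV)/(39.8 meV)) = exp(-2.1698) = 0.114.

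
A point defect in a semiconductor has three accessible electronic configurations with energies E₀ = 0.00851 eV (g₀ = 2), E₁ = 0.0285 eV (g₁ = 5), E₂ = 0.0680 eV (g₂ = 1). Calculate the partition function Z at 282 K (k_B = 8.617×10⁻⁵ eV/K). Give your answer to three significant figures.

k_BT = 8.617×10⁻⁵ × 282 K = 0.024300 eV.
Eᵢ/kT = 0.35021, 1.1728, 2.7984.
Z = Σ gᵢe^(−Eᵢ/kT) = 2·e^(−0.35021) + 5·e^(−1.1728) + 1·e^(−2.7984) = 1.4091 + 1.5475 + 0.060907 = 3.0175.

Z = 3.02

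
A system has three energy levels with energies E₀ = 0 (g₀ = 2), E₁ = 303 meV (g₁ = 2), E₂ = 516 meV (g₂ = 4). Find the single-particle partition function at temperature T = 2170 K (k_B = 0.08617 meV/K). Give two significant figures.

k_BT = 0.08617 × 2170 K = 187.0 meV.
Eᵢ/kT = 0, 1.620, 2.759.
Z = Σ gᵢe^(−Eᵢ/kT) = 2·e^(−0) + 2·e^(−1.620) + 4·e^(−2.759) = 2.000 + 0.3958 + 0.2534 = 2.649.

Z = 2.6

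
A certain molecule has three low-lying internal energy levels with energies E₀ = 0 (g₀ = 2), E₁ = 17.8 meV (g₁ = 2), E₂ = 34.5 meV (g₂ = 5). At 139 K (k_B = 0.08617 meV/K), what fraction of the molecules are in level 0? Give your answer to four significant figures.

0.7318

k_BT = 0.08617 × 139 K = 11.9776 meV.
Eᵢ/kT = 0, 1.48611, 2.88038.
Z = Σ gᵢe^(−Eᵢ/kT) = 2·e^(−0) + 2·e^(−1.48611) + 5·e^(−2.88038) = 2.00000 + 0.452502 + 0.280567 = 2.73307.
P₀ = g₀ e^(−E₀/kT) / Z = 2.00000/2.73307 = 0.7318.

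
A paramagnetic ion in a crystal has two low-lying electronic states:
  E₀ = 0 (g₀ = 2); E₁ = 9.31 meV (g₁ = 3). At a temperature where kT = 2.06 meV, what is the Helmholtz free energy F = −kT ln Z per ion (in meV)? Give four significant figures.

-1.461 meV

Eᵢ/kT = 0, 4.51942.
Z = Σ gᵢe^(−Eᵢ/kT) = 2·e^(−0) + 3·e^(−4.51942) = 2.00000 + 0.0326860 = 2.03269.
F = −kT ln Z = −2.06 × ln(2.03269) = −2.06 × 0.709360 = -1.461 meV.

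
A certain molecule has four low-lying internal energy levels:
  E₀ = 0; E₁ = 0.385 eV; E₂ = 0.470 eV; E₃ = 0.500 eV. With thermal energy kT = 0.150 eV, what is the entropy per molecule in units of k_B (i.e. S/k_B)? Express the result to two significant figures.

Eᵢ/kT = 0, 2.567, 3.133, 3.333.
Z = Σ e^(−Eᵢ/kT) = e^(−0) + e^(−2.567) + e^(−3.133) + e^(−3.333) = 1.000 + 0.07677 + 0.04359 + 0.03569 = 1.156.
⟨E⟩ = Σ EᵢPᵢ = 0.05873 eV.
S/k_B = ln Z + ⟨E⟩/kT = ln(1.156) + 0.05873/0.150 = 0.1450 + 0.3915 = 0.54.

0.54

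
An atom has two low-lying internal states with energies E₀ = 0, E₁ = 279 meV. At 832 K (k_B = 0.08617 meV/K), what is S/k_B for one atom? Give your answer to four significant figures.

k_BT = 0.08617 × 832 K = 71.6934 meV.
Eᵢ/kT = 0, 3.89157.
Z = Σ e^(−Eᵢ/kT) = e^(−0) + e^(−3.89157) = 1.00000 + 0.0204133 = 1.02041.
⟨E⟩ = Σ EᵢPᵢ = 5.58139 meV.
S/k_B = ln Z + ⟨E⟩/kT = ln(1.02041) + 5.58139/71.6934 = 0.0202045 + 0.0778508 = 0.09806.

0.09806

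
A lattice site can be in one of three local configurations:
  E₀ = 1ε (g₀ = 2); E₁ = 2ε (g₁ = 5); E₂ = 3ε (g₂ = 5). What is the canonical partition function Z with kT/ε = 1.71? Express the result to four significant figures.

Z = 3.532

Eᵢ/kT = 0.584795, 1.16959, 1.75439.
Z = Σ gᵢe^(−Eᵢ/kT) = 2·e^(−0.584795) + 5·e^(−1.16959) + 5·e^(−1.75439) = 1.11444 + 1.55247 + 0.865064 = 3.53197.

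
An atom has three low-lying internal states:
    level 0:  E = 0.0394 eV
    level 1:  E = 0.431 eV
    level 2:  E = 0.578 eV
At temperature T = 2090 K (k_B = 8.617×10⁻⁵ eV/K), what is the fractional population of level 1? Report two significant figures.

0.098

k_BT = 8.617×10⁻⁵ × 2090 K = 0.1801 eV.
Eᵢ/kT = 0.2188, 2.393, 3.209.
Z = Σ e^(−Eᵢ/kT) = e^(−0.2188) + e^(−2.393) + e^(−3.209) = 0.8035 + 0.09136 + 0.04040 = 0.9353.
P₁ = e^(−E₁/kT) / Z = 0.09136/0.9353 = 0.098.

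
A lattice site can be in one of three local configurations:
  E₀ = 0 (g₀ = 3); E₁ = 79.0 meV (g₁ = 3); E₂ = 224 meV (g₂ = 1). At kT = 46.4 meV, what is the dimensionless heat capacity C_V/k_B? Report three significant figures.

0.424

Eᵢ/kT = 0, 1.7026, 4.8276.
Z = Σ gᵢe^(−Eᵢ/kT) = 3·e^(−0) + 3·e^(−1.7026) + 1·e^(−4.8276) = 3.0000 + 0.54663 + 0.0080057 = 3.5546.
⟨E⟩ = 12.653 meV, ⟨E²⟩ = 1072.8 meV².
C_V/k_B = (⟨E²⟩ − ⟨E⟩²)/(kT)² = (1072.8 − 160.10)/2153.0 = 0.424.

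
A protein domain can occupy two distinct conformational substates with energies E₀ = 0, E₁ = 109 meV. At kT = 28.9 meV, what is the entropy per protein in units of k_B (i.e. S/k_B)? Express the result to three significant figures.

Eᵢ/kT = 0, 3.7716.
Z = Σ e^(−Eᵢ/kT) = e^(−0) + e^(−3.7716) = 1.0000 + 0.023015 = 1.0230.
⟨E⟩ = Σ EᵢPᵢ = 2.4522 meV.
S/k_B = ln Z + ⟨E⟩/kT = ln(1.0230) + 2.4522/28.9 = 0.022739 + 0.084851 = 0.108.

0.108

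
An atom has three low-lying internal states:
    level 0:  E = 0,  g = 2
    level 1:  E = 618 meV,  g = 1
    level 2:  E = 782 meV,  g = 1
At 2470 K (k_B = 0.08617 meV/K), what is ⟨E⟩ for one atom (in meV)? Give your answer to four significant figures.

25.83 meV

k_BT = 0.08617 × 2470 K = 212.840 meV.
Eᵢ/kT = 0, 2.90359, 3.67412.
Z = Σ gᵢe^(−Eᵢ/kT) = 2·e^(−0) + 1·e^(−2.90359) + 1·e^(−3.67412) = 2.00000 + 0.0548260 + 0.0253717 = 2.08020.
⟨E⟩ = Σ Eᵢ gᵢe^(−Eᵢ/kT) / Z = (0·2.00000 + 618·0.0548260 + 782·0.0253717) / 2.08020 = 25.83 meV.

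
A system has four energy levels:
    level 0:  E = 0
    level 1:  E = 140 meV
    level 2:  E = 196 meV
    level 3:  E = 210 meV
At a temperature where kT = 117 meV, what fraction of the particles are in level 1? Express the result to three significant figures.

0.183

Eᵢ/kT = 0, 1.1966, 1.6752, 1.7949.
Z = Σ e^(−Eᵢ/kT) = e^(−0) + e^(−1.1966) + e^(−1.6752) + e^(−1.7949) = 1.0000 + 0.30222 + 0.18727 + 0.16614 = 1.6556.
P₁ = e^(−E₁/kT) / Z = 0.30222/1.6556 = 0.183.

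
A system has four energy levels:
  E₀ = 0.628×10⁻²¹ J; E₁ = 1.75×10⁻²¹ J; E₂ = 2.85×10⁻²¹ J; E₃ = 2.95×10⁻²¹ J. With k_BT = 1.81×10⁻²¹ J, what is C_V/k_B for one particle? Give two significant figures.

Eᵢ/kT = 0.3470, 0.9669, 1.575, 1.630.
Z = Σ e^(−Eᵢ/kT) = e^(−0.3470) + e^(−0.9669) + e^(−1.575) + e^(−1.630) = 0.7068 + 0.3803 + 0.2070 + 0.1959 = 1.490.
⟨E⟩ = 1.528, ⟨E²⟩ = 3.241.
C_V/k_B = (⟨E²⟩ − ⟨E⟩²)/(kT)² = (3.241 − 2.335)/3.276 = 0.28.

0.28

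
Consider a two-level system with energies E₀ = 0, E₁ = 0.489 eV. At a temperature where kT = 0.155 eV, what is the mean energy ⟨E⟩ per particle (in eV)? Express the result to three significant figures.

0.0200 eV

Eᵢ/kT = 0, 3.1548.
Z = Σ e^(−Eᵢ/kT) = e^(−0) + e^(−3.1548) = 1.0000 + 0.042647 = 1.0426.
⟨E⟩ = Σ Eᵢ e^(−Eᵢ/kT) / Z = (0·1.0000 + 0.489·0.042647) / 1.0426 = 0.0200 eV.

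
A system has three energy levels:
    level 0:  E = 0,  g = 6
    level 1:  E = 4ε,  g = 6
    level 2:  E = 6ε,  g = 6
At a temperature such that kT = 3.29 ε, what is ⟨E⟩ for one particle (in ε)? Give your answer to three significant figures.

1.48 ε

Eᵢ/kT = 0, 1.2158, 1.8237.
Z = Σ gᵢe^(−Eᵢ/kT) = 6·e^(−0) + 6·e^(−1.2158) + 6·e^(−1.8237) = 6.0000 + 1.7788 + 0.96856 = 8.7474.
⟨E⟩ = Σ Eᵢ gᵢe^(−Eᵢ/kT) / Z = (0·6.0000 + 4·1.7788 + 6·0.96856) / 8.7474 = 1.48 ε.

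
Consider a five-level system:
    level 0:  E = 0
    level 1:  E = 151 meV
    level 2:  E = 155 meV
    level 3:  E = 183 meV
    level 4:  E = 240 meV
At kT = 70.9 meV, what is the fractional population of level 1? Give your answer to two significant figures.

0.089

Eᵢ/kT = 0, 2.130, 2.186, 2.581, 3.385.
Z = Σ e^(−Eᵢ/kT) = e^(−0) + e^(−2.130) + e^(−2.186) + e^(−2.581) + e^(−3.385) = 1.000 + 0.1188 + 0.1124 + 0.07570 + 0.03388 = 1.341.
P₁ = e^(−E₁/kT) / Z = 0.1188/1.341 = 0.089.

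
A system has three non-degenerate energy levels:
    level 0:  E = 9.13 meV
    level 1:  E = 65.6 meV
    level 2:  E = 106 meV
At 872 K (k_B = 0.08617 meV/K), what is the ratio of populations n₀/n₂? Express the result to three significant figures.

k_BT = 0.08617 × 872 K = 75.140 meV.
n₀/n₂ = exp[−(E₀−E₂)/kT] = exp(−(-96.87 meV)/(75.140 meV)) = exp(1.2892) = 3.63.

3.63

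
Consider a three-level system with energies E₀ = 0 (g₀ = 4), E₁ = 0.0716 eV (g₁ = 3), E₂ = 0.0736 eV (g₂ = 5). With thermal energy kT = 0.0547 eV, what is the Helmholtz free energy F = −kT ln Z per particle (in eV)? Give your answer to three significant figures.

-0.0990 eV

Eᵢ/kT = 0, 1.3090, 1.3455.
Z = Σ gᵢe^(−Eᵢ/kT) = 4·e^(−0) + 3·e^(−1.3090) + 5·e^(−1.3455) = 4.0000 + 0.81027 + 1.3020 = 6.1123.
F = −kT ln Z = −0.0547 × ln(6.1123) = −0.0547 × 1.8103 = -0.0990 eV.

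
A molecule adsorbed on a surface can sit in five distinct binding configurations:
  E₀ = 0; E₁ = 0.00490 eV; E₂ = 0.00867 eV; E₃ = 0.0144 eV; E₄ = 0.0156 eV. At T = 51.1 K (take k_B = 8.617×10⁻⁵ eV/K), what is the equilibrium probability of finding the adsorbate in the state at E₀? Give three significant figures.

0.651

k_BT = 8.617×10⁻⁵ × 51.1 K = 0.0044033 eV.
Eᵢ/kT = 0, 1.1128, 1.9690, 3.2703, 3.5428.
Z = Σ e^(−Eᵢ/kT) = e^(−0) + e^(−1.1128) + e^(−1.9690) + e^(−3.2703) + e^(−3.5428) = 1.0000 + 0.32864 + 0.13960 + 0.037995 + 0.028932 = 1.5352.
P₀ = e^(−E₀/kT) / Z = 1.0000/1.5352 = 0.651.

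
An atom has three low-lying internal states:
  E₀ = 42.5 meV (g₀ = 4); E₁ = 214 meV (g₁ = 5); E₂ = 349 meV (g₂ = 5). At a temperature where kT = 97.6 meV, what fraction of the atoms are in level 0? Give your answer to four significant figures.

0.7876

Eᵢ/kT = 0.435451, 2.19262, 3.57582.
Z = Σ gᵢe^(−Eᵢ/kT) = 4·e^(−0.435451) + 5·e^(−2.19262) + 5·e^(−3.57582) = 2.58789 + 0.558120 + 0.139962 = 3.28597.
P₀ = g₀ e^(−E₀/kT) / Z = 2.58789/3.28597 = 0.7876.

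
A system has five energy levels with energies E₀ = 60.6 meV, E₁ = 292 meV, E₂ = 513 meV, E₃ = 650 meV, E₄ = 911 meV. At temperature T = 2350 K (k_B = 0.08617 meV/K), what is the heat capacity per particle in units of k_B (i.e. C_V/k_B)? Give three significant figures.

k_BT = 0.08617 × 2350 K = 202.50 meV.
Eᵢ/kT = 0.29926, 1.4420, 2.5333, 3.2099, 4.4988.
Z = Σ e^(−Eᵢ/kT) = e^(−0.29926) + e^(−1.4420) + e^(−2.5333) + e^(−3.2099) + e^(−4.4988) = 0.74137 + 0.23645 + 0.079397 + 0.040361 + 0.011122 = 1.1087.
⟨E⟩ = 172.34 meV, ⟨E²⟩ = 63192 meV².
C_V/k_B = (⟨E²⟩ − ⟨E⟩²)/(kT)² = (63192 − 29701)/41006 = 0.817.

0.817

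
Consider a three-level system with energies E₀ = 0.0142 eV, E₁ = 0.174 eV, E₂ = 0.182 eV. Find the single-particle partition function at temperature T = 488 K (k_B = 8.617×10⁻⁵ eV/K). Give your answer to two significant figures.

Z = 0.74

k_BT = 8.617×10⁻⁵ × 488 K = 0.04205 eV.
Eᵢ/kT = 0.3377, 4.138, 4.328.
Z = Σ e^(−Eᵢ/kT) = e^(−0.3377) + e^(−4.138) + e^(−4.328) = 0.7134 + 0.01595 + 0.01319 = 0.7425.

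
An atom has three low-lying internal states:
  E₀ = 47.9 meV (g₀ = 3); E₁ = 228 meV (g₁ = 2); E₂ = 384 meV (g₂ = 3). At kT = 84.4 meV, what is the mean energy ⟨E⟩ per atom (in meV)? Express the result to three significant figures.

66.6 meV

Eᵢ/kT = 0.56754, 2.7014, 4.5498.
Z = Σ gᵢe^(−Eᵢ/kT) = 3·e^(−0.56754) + 2·e^(−2.7014) + 3·e^(−4.5498) = 1.7008 + 0.13422 + 0.031708 = 1.8667.
⟨E⟩ = Σ Eᵢ gᵢe^(−Eᵢ/kT) / Z = (47.9·1.7008 + 228·0.13422 + 384·0.031708) / 1.8667 = 66.6 meV.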